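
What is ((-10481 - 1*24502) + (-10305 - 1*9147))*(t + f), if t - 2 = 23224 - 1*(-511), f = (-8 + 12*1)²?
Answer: -1292994555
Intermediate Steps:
f = 16 (f = (-8 + 12)² = 4² = 16)
t = 23737 (t = 2 + (23224 - 1*(-511)) = 2 + (23224 + 511) = 2 + 23735 = 23737)
((-10481 - 1*24502) + (-10305 - 1*9147))*(t + f) = ((-10481 - 1*24502) + (-10305 - 1*9147))*(23737 + 16) = ((-10481 - 24502) + (-10305 - 9147))*23753 = (-34983 - 19452)*23753 = -54435*23753 = -1292994555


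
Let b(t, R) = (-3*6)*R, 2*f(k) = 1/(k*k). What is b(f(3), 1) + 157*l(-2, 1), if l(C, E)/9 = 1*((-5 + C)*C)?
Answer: 19764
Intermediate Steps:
f(k) = 1/(2*k**2) (f(k) = 1/(2*((k*k))) = 1/(2*(k**2)) = 1/(2*k**2))
b(t, R) = -18*R
l(C, E) = 9*C*(-5 + C) (l(C, E) = 9*(1*((-5 + C)*C)) = 9*(1*(C*(-5 + C))) = 9*(C*(-5 + C)) = 9*C*(-5 + C))
b(f(3), 1) + 157*l(-2, 1) = -18*1 + 157*(9*(-2)*(-5 - 2)) = -18 + 157*(9*(-2)*(-7)) = -18 + 157*126 = -18 + 19782 = 19764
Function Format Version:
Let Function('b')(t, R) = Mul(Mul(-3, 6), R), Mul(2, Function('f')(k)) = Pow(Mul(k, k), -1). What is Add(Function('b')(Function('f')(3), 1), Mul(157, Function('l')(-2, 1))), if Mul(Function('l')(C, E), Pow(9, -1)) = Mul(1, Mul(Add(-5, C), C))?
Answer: 19764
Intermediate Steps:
Function('f')(k) = Mul(Rational(1, 2), Pow(k, -2)) (Function('f')(k) = Mul(Rational(1, 2), Pow(Mul(k, k), -1)) = Mul(Rational(1, 2), Pow(Pow(k, 2), -1)) = Mul(Rational(1, 2), Pow(k, -2)))
Function('b')(t, R) = Mul(-18, R)
Function('l')(C, E) = Mul(9, C, Add(-5, C)) (Function('l')(C, E) = Mul(9, Mul(1, Mul(Add(-5, C), C))) = Mul(9, Mul(1, Mul(C, Add(-5, C)))) = Mul(9, Mul(C, Add(-5, C))) = Mul(9, C, Add(-5, C)))
Add(Function('b')(Function('f')(3), 1), Mul(157, Function('l')(-2, 1))) = Add(Mul(-18, 1), Mul(157, Mul(9, -2, Add(-5, -2)))) = Add(-18, Mul(157, Mul(9, -2, -7))) = Add(-18, Mul(157, 126)) = Add(-18, 19782) = 19764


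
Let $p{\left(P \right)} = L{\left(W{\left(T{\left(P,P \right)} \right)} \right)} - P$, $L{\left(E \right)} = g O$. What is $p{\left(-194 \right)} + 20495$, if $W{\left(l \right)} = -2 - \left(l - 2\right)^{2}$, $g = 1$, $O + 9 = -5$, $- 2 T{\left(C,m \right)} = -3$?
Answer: $20675$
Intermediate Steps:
$T{\left(C,m \right)} = \frac{3}{2}$ ($T{\left(C,m \right)} = \left(- \frac{1}{2}\right) \left(-3\right) = \frac{3}{2}$)
$O = -14$ ($O = -9 - 5 = -14$)
$W{\left(l \right)} = -2 - \left(-2 + l\right)^{2}$
$L{\left(E \right)} = -14$ ($L{\left(E \right)} = 1 \left(-14\right) = -14$)
$p{\left(P \right)} = -14 - P$
$p{\left(-194 \right)} + 20495 = \left(-14 - -194\right) + 20495 = \left(-14 + 194\right) + 20495 = 180 + 20495 = 20675$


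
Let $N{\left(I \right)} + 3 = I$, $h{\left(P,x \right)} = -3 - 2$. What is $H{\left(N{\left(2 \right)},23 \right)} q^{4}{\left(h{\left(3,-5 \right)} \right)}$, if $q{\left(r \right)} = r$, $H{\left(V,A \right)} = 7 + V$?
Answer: $3750$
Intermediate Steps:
$h{\left(P,x \right)} = -5$ ($h{\left(P,x \right)} = -3 - 2 = -5$)
$N{\left(I \right)} = -3 + I$
$H{\left(N{\left(2 \right)},23 \right)} q^{4}{\left(h{\left(3,-5 \right)} \right)} = \left(7 + \left(-3 + 2\right)\right) \left(-5\right)^{4} = \left(7 - 1\right) 625 = 6 \cdot 625 = 3750$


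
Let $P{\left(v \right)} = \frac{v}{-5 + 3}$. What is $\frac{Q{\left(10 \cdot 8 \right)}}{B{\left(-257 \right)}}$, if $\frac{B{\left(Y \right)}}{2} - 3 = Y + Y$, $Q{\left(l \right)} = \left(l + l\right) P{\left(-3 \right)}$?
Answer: $- \frac{120}{511} \approx -0.23483$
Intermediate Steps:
$P{\left(v \right)} = - \frac{v}{2}$ ($P{\left(v \right)} = \frac{v}{-2} = - \frac{v}{2}$)
$Q{\left(l \right)} = 3 l$ ($Q{\left(l \right)} = \left(l + l\right) \left(\left(- \frac{1}{2}\right) \left(-3\right)\right) = 2 l \frac{3}{2} = 3 l$)
$B{\left(Y \right)} = 6 + 4 Y$ ($B{\left(Y \right)} = 6 + 2 \left(Y + Y\right) = 6 + 2 \cdot 2 Y = 6 + 4 Y$)
$\frac{Q{\left(10 \cdot 8 \right)}}{B{\left(-257 \right)}} = \frac{3 \cdot 10 \cdot 8}{6 + 4 \left(-257\right)} = \frac{3 \cdot 80}{6 - 1028} = \frac{240}{-1022} = 240 \left(- \frac{1}{1022}\right) = - \frac{120}{511}$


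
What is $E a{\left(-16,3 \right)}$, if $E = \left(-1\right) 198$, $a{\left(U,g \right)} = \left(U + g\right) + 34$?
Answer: $-4158$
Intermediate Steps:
$a{\left(U,g \right)} = 34 + U + g$
$E = -198$
$E a{\left(-16,3 \right)} = - 198 \left(34 - 16 + 3\right) = \left(-198\right) 21 = -4158$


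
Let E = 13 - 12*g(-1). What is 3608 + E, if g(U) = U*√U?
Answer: 3621 + 12*I ≈ 3621.0 + 12.0*I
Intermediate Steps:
g(U) = U^(3/2)
E = 13 + 12*I (E = 13 - (-12)*I = 13 + 12*I ≈ 13.0 + 12.0*I)
3608 + E = 3608 + (13 + 12*I) = 3621 + 12*I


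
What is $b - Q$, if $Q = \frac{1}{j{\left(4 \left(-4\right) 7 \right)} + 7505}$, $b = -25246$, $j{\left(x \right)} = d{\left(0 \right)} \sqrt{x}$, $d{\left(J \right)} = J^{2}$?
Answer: $- \frac{189471231}{7505} \approx -25246.0$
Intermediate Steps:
$j{\left(x \right)} = 0$ ($j{\left(x \right)} = 0^{2} \sqrt{x} = 0 \sqrt{x} = 0$)
$Q = \frac{1}{7505}$ ($Q = \frac{1}{0 + 7505} = \frac{1}{7505} \approx 0.00013324$)
$b - Q = -25246 - \frac{1}{7505} = - \frac{189471231}{7505}$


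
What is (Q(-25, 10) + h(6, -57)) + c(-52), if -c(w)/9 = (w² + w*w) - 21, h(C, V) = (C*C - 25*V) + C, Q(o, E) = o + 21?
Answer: -47020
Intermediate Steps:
Q(o, E) = 21 + o
h(C, V) = C + C² - 25*V (h(C, V) = (C² - 25*V) + C = C + C² - 25*V)
c(w) = 189 - 18*w² (c(w) = -9*((w² + w*w) - 21) = -9*((w² + w²) - 21) = -9*(2*w² - 21) = -9*(-21 + 2*w²) = 189 - 18*w²)
(Q(-25, 10) + h(6, -57)) + c(-52) = ((21 - 25) + (6 + 6² - 25*(-57))) + (189 - 18*(-52)²) = (-4 + (6 + 36 + 1425)) + (189 - 18*2704) = (-4 + 1467) + (189 - 48672) = 1463 - 48483 = -47020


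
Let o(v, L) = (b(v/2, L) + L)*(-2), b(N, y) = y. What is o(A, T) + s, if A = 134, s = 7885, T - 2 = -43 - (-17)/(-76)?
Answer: 152948/19 ≈ 8049.9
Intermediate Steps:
T = -3133/76 (T = 2 + (-43 - (-17)/(-76)) = 2 + (-43 - (-17)*(-1)/76) = 2 + (-43 - 1*17/76) = 2 + (-43 - 17/76) = 2 - 3285/76 = -3133/76 ≈ -41.224)
o(v, L) = -4*L (o(v, L) = (L + L)*(-2) = (2*L)*(-2) = -4*L)
o(A, T) + s = -4*(-3133/76) + 7885 = 3133/19 + 7885 = 152948/19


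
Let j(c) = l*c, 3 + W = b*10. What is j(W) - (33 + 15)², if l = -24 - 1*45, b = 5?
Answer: -5547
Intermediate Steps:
W = 47 (W = -3 + 5*10 = -3 + 50 = 47)
l = -69 (l = -24 - 45 = -69)
j(c) = -69*c
j(W) - (33 + 15)² = -69*47 - (33 + 15)² = -3243 - 1*48² = -3243 - 1*2304 = -3243 - 2304 = -5547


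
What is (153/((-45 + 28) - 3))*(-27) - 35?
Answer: 3431/20 ≈ 171.55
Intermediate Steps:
(153/((-45 + 28) - 3))*(-27) - 35 = (153/(-17 - 3))*(-27) - 35 = (153/(-20))*(-27) - 35 = (153*(-1/20))*(-27) - 35 = -153/20*(-27) - 35 = 4131/20 - 35 = 3431/20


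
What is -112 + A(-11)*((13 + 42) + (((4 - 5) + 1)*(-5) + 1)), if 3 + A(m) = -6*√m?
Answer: -280 - 336*I*√11 ≈ -280.0 - 1114.4*I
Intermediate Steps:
A(m) = -3 - 6*√m
-112 + A(-11)*((13 + 42) + (((4 - 5) + 1)*(-5) + 1)) = -112 + (-3 - 6*I*√11)*((13 + 42) + (((4 - 5) + 1)*(-5) + 1)) = -112 + (-3 - 6*I*√11)*(55 + ((-1 + 1)*(-5) + 1)) = -112 + (-3 - 6*I*√11)*(55 + (0*(-5) + 1)) = -112 + (-3 - 6*I*√11)*(55 + (0 + 1)) = -112 + (-3 - 6*I*√11)*(55 + 1) = -112 + (-3 - 6*I*√11)*56 = -112 + (-168 - 336*I*√11) = -280 - 336*I*√11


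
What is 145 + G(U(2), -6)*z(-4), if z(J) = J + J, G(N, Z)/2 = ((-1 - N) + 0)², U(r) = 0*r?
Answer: 129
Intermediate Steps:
U(r) = 0
G(N, Z) = 2*(-1 - N)² (G(N, Z) = 2*((-1 - N) + 0)² = 2*(-1 - N)²)
z(J) = 2*J
145 + G(U(2), -6)*z(-4) = 145 + (2*(1 + 0)²)*(2*(-4)) = 145 + (2*1²)*(-8) = 145 + (2*1)*(-8) = 145 + 2*(-8) = 145 - 16 = 129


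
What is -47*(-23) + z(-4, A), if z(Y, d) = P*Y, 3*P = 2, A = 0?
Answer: 3235/3 ≈ 1078.3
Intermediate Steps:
P = ⅔ (P = (⅓)*2 = ⅔ ≈ 0.66667)
z(Y, d) = 2*Y/3
-47*(-23) + z(-4, A) = -47*(-23) + (⅔)*(-4) = 1081 - 8/3 = 3235/3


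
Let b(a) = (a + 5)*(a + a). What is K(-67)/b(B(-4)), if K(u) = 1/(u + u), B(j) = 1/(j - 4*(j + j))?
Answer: -196/9447 ≈ -0.020747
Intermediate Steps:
B(j) = -1/(7*j) (B(j) = 1/(j - 8*j) = 1/(-7*j) = -1/(7*j))
K(u) = 1/(2*u)
b(a) = 2*a*(5 + a) (b(a) = (5 + a)*(2*a) = 2*a*(5 + a))
K(-67)/b(B(-4)) = ((½)/(-67))/((2*(-⅐/(-4))*(5 - ⅐/(-4)))) = ((½)*(-1/67))/((2*(-⅐*(-¼))*(5 - ⅐*(-¼)))) = -14/(5 + 1/28)/134 = -1/(134*(2*(1/28)*(141/28))) = -1/(134*141/392) = -1/134*392/141 = -196/9447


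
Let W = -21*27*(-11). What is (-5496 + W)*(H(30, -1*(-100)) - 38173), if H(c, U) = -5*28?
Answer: -28389933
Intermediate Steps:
H(c, U) = -140
W = 6237 (W = -567*(-11) = 6237)
(-5496 + W)*(H(30, -1*(-100)) - 38173) = (-5496 + 6237)*(-140 - 38173) = 741*(-38313) = -28389933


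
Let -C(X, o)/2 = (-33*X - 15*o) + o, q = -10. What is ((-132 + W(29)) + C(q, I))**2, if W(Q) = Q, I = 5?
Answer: 388129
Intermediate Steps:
C(X, o) = 28*o + 66*X (C(X, o) = -2*((-33*X - 15*o) + o) = -2*(-33*X - 14*o) = 28*o + 66*X)
((-132 + W(29)) + C(q, I))**2 = ((-132 + 29) + (28*5 + 66*(-10)))**2 = (-103 + (140 - 660))**2 = (-103 - 520)**2 = (-623)**2 = 388129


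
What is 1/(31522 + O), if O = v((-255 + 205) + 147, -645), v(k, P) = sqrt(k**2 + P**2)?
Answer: 15761/496605525 - sqrt(425434)/993211050 ≈ 3.1081e-5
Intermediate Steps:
v(k, P) = sqrt(P**2 + k**2)
O = sqrt(425434) (O = sqrt((-645)**2 + ((-255 + 205) + 147)**2) = sqrt(416025 + (-50 + 147)**2) = sqrt(416025 + 97**2) = sqrt(416025 + 9409) = sqrt(425434) ≈ 652.25)
1/(31522 + O) = 1/(31522 + sqrt(425434))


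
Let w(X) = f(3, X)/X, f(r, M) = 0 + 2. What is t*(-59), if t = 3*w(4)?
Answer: -177/2 ≈ -88.500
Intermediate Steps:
f(r, M) = 2
w(X) = 2/X
t = 3/2 (t = 3*(2/4) = 3*(2*(1/4)) = 3*(1/2) = 3/2 ≈ 1.5000)
t*(-59) = (3/2)*(-59) = -177/2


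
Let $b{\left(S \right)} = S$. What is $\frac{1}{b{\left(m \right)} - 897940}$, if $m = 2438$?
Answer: $- \frac{1}{895502} \approx -1.1167 \cdot 10^{-6}$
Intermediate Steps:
$\frac{1}{b{\left(m \right)} - 897940} = \frac{1}{2438 - 897940} = \frac{1}{-895502} = - \frac{1}{895502}$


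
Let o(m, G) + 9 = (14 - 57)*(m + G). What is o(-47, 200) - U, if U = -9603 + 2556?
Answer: 459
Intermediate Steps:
o(m, G) = -9 - 43*G - 43*m (o(m, G) = -9 + (14 - 57)*(m + G) = -9 - 43*(G + m) = -9 + (-43*G - 43*m) = -9 - 43*G - 43*m)
U = -7047
o(-47, 200) - U = (-9 - 43*200 - 43*(-47)) - 1*(-7047) = (-9 - 8600 + 2021) + 7047 = -6588 + 7047 = 459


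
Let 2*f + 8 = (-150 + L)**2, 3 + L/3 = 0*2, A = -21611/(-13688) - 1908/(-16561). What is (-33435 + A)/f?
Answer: -7578894758605/2864529871132 ≈ -2.6458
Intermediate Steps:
A = 384016475/226686968 (A = -21611*(-1/13688) - 1908*(-1/16561) = 21611/13688 + 1908/16561 = 384016475/226686968 ≈ 1.6940)
L = -9 (L = -9 + 3*(0*2) = -9 + 3*0 = -9 + 0 = -9)
f = 25273/2 (f = -4 + (-150 - 9)**2/2 = -4 + (1/2)*(-159)**2 = -4 + (1/2)*25281 = -4 + 25281/2 = 25273/2 ≈ 12637.)
(-33435 + A)/f = (-33435 + 384016475/226686968)/(25273/2) = -7578894758605/226686968*2/25273 = -7578894758605/2864529871132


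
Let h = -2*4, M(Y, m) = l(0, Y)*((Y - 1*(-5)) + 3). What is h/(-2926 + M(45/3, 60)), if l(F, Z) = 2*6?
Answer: 4/1325 ≈ 0.0030189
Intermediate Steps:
l(F, Z) = 12
M(Y, m) = 96 + 12*Y (M(Y, m) = 12*((Y - 1*(-5)) + 3) = 12*((Y + 5) + 3) = 12*((5 + Y) + 3) = 12*(8 + Y) = 96 + 12*Y)
h = -8
h/(-2926 + M(45/3, 60)) = -8/(-2926 + (96 + 12*(45/3))) = -8/(-2926 + (96 + 12*(45*(1/3)))) = -8/(-2926 + (96 + 12*15)) = -8/(-2926 + (96 + 180)) = -8/(-2926 + 276) = -8/(-2650) = -1/2650*(-8) = 4/1325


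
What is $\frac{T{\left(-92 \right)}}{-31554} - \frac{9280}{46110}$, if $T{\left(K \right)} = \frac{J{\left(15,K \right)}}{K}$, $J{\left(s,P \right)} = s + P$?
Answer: $- \frac{30969073}{153857304} \approx -0.20128$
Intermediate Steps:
$J{\left(s,P \right)} = P + s$
$T{\left(K \right)} = \frac{15 + K}{K}$ ($T{\left(K \right)} = \frac{K + 15}{K} = \frac{15 + K}{K}$)
$\frac{T{\left(-92 \right)}}{-31554} - \frac{9280}{46110} = \frac{\frac{1}{-92} \left(15 - 92\right)}{-31554} - \frac{9280}{46110} = \left(- \frac{1}{92}\right) \left(-77\right) \left(- \frac{1}{31554}\right) - \frac{32}{159} = \frac{77}{92} \left(- \frac{1}{31554}\right) - \frac{32}{159} = - \frac{77}{2902968} - \frac{32}{159} = - \frac{30969073}{153857304}$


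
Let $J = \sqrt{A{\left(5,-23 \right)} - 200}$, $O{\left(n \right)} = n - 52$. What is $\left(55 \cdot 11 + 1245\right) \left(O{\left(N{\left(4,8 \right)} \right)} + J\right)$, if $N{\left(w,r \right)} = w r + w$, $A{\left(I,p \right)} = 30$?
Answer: $-29600 + 1850 i \sqrt{170} \approx -29600.0 + 24121.0 i$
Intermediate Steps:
$N{\left(w,r \right)} = w + r w$ ($N{\left(w,r \right)} = r w + w = w + r w$)
$O{\left(n \right)} = -52 + n$
$J = i \sqrt{170}$ ($J = \sqrt{30 - 200} = \sqrt{-170} = i \sqrt{170} \approx 13.038 i$)
$\left(55 \cdot 11 + 1245\right) \left(O{\left(N{\left(4,8 \right)} \right)} + J\right) = \left(55 \cdot 11 + 1245\right) \left(\left(-52 + 4 \left(1 + 8\right)\right) + i \sqrt{170}\right) = \left(605 + 1245\right) \left(\left(-52 + 4 \cdot 9\right) + i \sqrt{170}\right) = 1850 \left(\left(-52 + 36\right) + i \sqrt{170}\right) = 1850 \left(-16 + i \sqrt{170}\right) = -29600 + 1850 i \sqrt{170}$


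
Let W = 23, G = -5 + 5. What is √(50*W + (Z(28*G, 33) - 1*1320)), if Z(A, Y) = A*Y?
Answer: I*√170 ≈ 13.038*I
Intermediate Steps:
G = 0
√(50*W + (Z(28*G, 33) - 1*1320)) = √(50*23 + ((28*0)*33 - 1*1320)) = √(1150 + (0*33 - 1320)) = √(1150 + (0 - 1320)) = √(1150 - 1320) = √(-170) = I*√170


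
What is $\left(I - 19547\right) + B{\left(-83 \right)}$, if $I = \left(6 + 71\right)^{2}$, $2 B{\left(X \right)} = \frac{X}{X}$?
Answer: $- \frac{27235}{2} \approx -13618.0$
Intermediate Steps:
$B{\left(X \right)} = \frac{1}{2}$ ($B{\left(X \right)} = \frac{X \frac{1}{X}}{2} = \frac{1}{2} \cdot 1 = \frac{1}{2}$)
$I = 5929$ ($I = 77^{2} = 5929$)
$\left(I - 19547\right) + B{\left(-83 \right)} = \left(5929 - 19547\right) + \frac{1}{2} = -13618 + \frac{1}{2} = - \frac{27235}{2}$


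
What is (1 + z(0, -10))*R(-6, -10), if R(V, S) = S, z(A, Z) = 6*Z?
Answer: 590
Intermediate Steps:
(1 + z(0, -10))*R(-6, -10) = (1 + 6*(-10))*(-10) = (1 - 60)*(-10) = -59*(-10) = 590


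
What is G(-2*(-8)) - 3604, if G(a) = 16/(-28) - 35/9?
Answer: -227333/63 ≈ -3608.5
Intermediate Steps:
G(a) = -281/63 (G(a) = 16*(-1/28) - 35*⅑ = -4/7 - 35/9 = -281/63)
G(-2*(-8)) - 3604 = -281/63 - 3604 = -227333/63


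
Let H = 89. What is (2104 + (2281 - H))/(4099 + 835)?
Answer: 2148/2467 ≈ 0.87069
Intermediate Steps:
(2104 + (2281 - H))/(4099 + 835) = (2104 + (2281 - 1*89))/(4099 + 835) = (2104 + (2281 - 89))/4934 = (2104 + 2192)*(1/4934) = 4296*(1/4934) = 2148/2467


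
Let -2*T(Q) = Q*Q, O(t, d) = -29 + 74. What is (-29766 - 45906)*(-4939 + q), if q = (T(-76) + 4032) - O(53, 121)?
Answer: 290580480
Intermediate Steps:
O(t, d) = 45
T(Q) = -Q²/2 (T(Q) = -Q*Q/2 = -Q²/2)
q = 1099 (q = (-½*(-76)² + 4032) - 1*45 = (-½*5776 + 4032) - 45 = (-2888 + 4032) - 45 = 1144 - 45 = 1099)
(-29766 - 45906)*(-4939 + q) = (-29766 - 45906)*(-4939 + 1099) = -75672*(-3840) = 290580480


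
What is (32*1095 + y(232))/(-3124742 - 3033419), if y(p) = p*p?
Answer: -88864/6158161 ≈ -0.014430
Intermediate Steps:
y(p) = p²
(32*1095 + y(232))/(-3124742 - 3033419) = (32*1095 + 232²)/(-3124742 - 3033419) = (35040 + 53824)/(-6158161) = 88864*(-1/6158161) = -88864/6158161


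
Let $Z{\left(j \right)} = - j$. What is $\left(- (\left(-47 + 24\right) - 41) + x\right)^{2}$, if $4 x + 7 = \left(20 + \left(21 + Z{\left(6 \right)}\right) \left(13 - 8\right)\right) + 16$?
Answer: $8100$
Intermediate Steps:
$x = 26$ ($x = - \frac{7}{4} + \frac{\left(20 + \left(21 - 6\right) \left(13 - 8\right)\right) + 16}{4} = - \frac{7}{4} + \frac{\left(20 + \left(21 - 6\right) 5\right) + 16}{4} = - \frac{7}{4} + \frac{\left(20 + 15 \cdot 5\right) + 16}{4} = - \frac{7}{4} + \frac{\left(20 + 75\right) + 16}{4} = - \frac{7}{4} + \frac{95 + 16}{4} = - \frac{7}{4} + \frac{1}{4} \cdot 111 = - \frac{7}{4} + \frac{111}{4} = 26$)
$\left(- (\left(-47 + 24\right) - 41) + x\right)^{2} = \left(- (\left(-47 + 24\right) - 41) + 26\right)^{2} = \left(- (-23 - 41) + 26\right)^{2} = \left(\left(-1\right) \left(-64\right) + 26\right)^{2} = \left(64 + 26\right)^{2} = 90^{2} = 8100$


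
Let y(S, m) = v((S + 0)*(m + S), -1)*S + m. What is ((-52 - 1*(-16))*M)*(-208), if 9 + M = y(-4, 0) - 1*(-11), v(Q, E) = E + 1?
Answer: 14976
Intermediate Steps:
v(Q, E) = 1 + E
y(S, m) = m (y(S, m) = (1 - 1)*S + m = 0*S + m = 0 + m = m)
M = 2 (M = -9 + (0 - 1*(-11)) = -9 + (0 + 11) = -9 + 11 = 2)
((-52 - 1*(-16))*M)*(-208) = ((-52 - 1*(-16))*2)*(-208) = ((-52 + 16)*2)*(-208) = -36*2*(-208) = -72*(-208) = 14976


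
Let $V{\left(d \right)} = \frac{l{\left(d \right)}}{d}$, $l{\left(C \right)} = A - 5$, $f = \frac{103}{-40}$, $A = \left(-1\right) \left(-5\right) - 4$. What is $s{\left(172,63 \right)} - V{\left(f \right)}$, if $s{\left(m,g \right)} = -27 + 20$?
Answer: $- \frac{881}{103} \approx -8.5534$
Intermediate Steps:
$A = 1$ ($A = 5 - 4 = 1$)
$f = - \frac{103}{40}$ ($f = 103 \left(- \frac{1}{40}\right) = - \frac{103}{40} \approx -2.575$)
$l{\left(C \right)} = -4$ ($l{\left(C \right)} = 1 - 5 = -4$)
$V{\left(d \right)} = - \frac{4}{d}$
$s{\left(m,g \right)} = -7$
$s{\left(172,63 \right)} - V{\left(f \right)} = -7 - - \frac{4}{- \frac{103}{40}} = -7 - \left(-4\right) \left(- \frac{40}{103}\right) = -7 - \frac{160}{103} = - \frac{881}{103}$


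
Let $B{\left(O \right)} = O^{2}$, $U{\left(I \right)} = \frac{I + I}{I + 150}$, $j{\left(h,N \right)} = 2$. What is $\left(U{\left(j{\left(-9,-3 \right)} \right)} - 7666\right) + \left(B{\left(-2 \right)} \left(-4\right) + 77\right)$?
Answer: $- \frac{288989}{38} \approx -7605.0$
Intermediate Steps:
$U{\left(I \right)} = \frac{2 I}{150 + I}$
$\left(U{\left(j{\left(-9,-3 \right)} \right)} - 7666\right) + \left(B{\left(-2 \right)} \left(-4\right) + 77\right) = \left(2 \cdot 2 \frac{1}{150 + 2} - 7666\right) + \left(\left(-2\right)^{2} \left(-4\right) + 77\right) = \left(2 \cdot 2 \cdot \frac{1}{152} - 7666\right) + \left(4 \left(-4\right) + 77\right) = \left(2 \cdot 2 \cdot \frac{1}{152} - 7666\right) + \left(-16 + 77\right) = \left(\frac{1}{38} - 7666\right) + 61 = - \frac{291307}{38} + 61 = - \frac{288989}{38}$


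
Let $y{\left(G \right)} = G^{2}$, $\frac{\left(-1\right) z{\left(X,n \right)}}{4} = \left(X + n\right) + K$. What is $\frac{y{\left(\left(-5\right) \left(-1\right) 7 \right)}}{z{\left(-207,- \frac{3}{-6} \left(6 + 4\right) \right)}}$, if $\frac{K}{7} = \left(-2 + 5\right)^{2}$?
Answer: $\frac{1225}{556} \approx 2.2032$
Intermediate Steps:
$K = 63$ ($K = 7 \left(-2 + 5\right)^{2} = 7 \cdot 3^{2} = 7 \cdot 9 = 63$)
$z{\left(X,n \right)} = -252 - 4 X - 4 n$ ($z{\left(X,n \right)} = - 4 \left(\left(X + n\right) + 63\right) = - 4 \left(63 + X + n\right) = -252 - 4 X - 4 n$)
$\frac{y{\left(\left(-5\right) \left(-1\right) 7 \right)}}{z{\left(-207,- \frac{3}{-6} \left(6 + 4\right) \right)}} = \frac{\left(\left(-5\right) \left(-1\right) 7\right)^{2}}{-252 - -828 - 4 - \frac{3}{-6} \left(6 + 4\right)} = \frac{\left(5 \cdot 7\right)^{2}}{-252 + 828 - 4 \left(-3\right) \left(- \frac{1}{6}\right) 10} = \frac{35^{2}}{-252 + 828 - 4 \cdot \frac{1}{2} \cdot 10} = \frac{1225}{-252 + 828 - 20} = \frac{1225}{556}$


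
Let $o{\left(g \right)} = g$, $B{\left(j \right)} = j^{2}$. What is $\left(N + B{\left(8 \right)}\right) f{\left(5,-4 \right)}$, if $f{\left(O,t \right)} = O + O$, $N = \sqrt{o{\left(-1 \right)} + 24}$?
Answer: $640 + 10 \sqrt{23} \approx 687.96$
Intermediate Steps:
$N = \sqrt{23}$ ($N = \sqrt{-1 + 24} = \sqrt{23} \approx 4.7958$)
$f{\left(O,t \right)} = 2 O$
$\left(N + B{\left(8 \right)}\right) f{\left(5,-4 \right)} = \left(\sqrt{23} + 8^{2}\right) 2 \cdot 5 = \left(\sqrt{23} + 64\right) 10 = \left(64 + \sqrt{23}\right) 10 = 640 + 10 \sqrt{23}$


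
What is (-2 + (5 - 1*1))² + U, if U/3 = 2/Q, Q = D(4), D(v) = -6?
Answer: 3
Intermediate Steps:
Q = -6
U = -1 (U = 3*(2/(-6)) = 3*(2*(-⅙)) = 3*(-⅓) = -1)
(-2 + (5 - 1*1))² + U = (-2 + (5 - 1*1))² - 1 = (-2 + (5 - 1))² - 1 = (-2 + 4)² - 1 = 2² - 1 = 4 - 1 = 3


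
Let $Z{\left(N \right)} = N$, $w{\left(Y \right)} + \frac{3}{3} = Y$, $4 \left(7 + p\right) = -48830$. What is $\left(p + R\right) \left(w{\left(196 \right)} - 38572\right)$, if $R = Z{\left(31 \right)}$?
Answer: $\frac{935132359}{2} \approx 4.6757 \cdot 10^{8}$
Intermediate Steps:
$p = - \frac{24429}{2}$ ($p = -7 + \frac{1}{4} \left(-48830\right) = -7 - \frac{24415}{2} = - \frac{24429}{2} \approx -12215.0$)
$w{\left(Y \right)} = -1 + Y$
$R = 31$
$\left(p + R\right) \left(w{\left(196 \right)} - 38572\right) = \left(- \frac{24429}{2} + 31\right) \left(\left(-1 + 196\right) - 38572\right) = - \frac{24367 \left(195 - 38572\right)}{2} = \left(- \frac{24367}{2}\right) \left(-38377\right) = \frac{935132359}{2}$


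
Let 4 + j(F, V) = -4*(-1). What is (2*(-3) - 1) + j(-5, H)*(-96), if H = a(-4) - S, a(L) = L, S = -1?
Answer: -7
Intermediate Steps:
H = -3 (H = -4 - 1*(-1) = -4 + 1 = -3)
j(F, V) = 0 (j(F, V) = -4 - 4*(-1) = -4 + 4 = 0)
(2*(-3) - 1) + j(-5, H)*(-96) = (2*(-3) - 1) + 0*(-96) = (-6 - 1) + 0 = -7 + 0 = -7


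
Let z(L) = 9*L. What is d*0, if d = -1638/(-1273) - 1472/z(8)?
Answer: 0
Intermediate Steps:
d = -219490/11457 (d = -1638/(-1273) - 1472/(9*8) = -1638*(-1/1273) - 1472/72 = 1638/1273 - 1472*1/72 = 1638/1273 - 184/9 = -219490/11457 ≈ -19.158)
d*0 = -219490/11457*0 = 0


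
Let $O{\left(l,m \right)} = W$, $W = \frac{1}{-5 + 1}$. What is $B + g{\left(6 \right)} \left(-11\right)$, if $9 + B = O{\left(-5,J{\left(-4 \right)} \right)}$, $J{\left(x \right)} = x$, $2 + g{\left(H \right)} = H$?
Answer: $- \frac{213}{4} \approx -53.25$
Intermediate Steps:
$g{\left(H \right)} = -2 + H$
$W = - \frac{1}{4}$ ($W = \frac{1}{-4} = - \frac{1}{4} \approx -0.25$)
$O{\left(l,m \right)} = - \frac{1}{4}$
$B = - \frac{37}{4}$ ($B = -9 - \frac{1}{4} = - \frac{37}{4} \approx -9.25$)
$B + g{\left(6 \right)} \left(-11\right) = - \frac{37}{4} + \left(-2 + 6\right) \left(-11\right) = - \frac{37}{4} + 4 \left(-11\right) = - \frac{37}{4} - 44 = - \frac{213}{4}$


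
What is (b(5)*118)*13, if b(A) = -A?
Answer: -7670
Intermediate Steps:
(b(5)*118)*13 = (-1*5*118)*13 = -5*118*13 = -590*13 = -7670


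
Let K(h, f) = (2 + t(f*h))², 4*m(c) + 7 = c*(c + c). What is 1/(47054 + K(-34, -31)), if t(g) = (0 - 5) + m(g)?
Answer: 16/4936453759833 ≈ 3.2412e-12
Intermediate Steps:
m(c) = -7/4 + c²/2 (m(c) = -7/4 + (c*(c + c))/4 = -7/4 + (c*(2*c))/4 = -7/4 + (2*c²)/4 = -7/4 + c²/2)
t(g) = -27/4 + g²/2 (t(g) = (0 - 5) + (-7/4 + g²/2) = -5 + (-7/4 + g²/2) = -27/4 + g²/2)
K(h, f) = (-19/4 + f²*h²/2)² (K(h, f) = (2 + (-27/4 + (f*h)²/2))² = (2 + (-27/4 + (f²*h²)/2))² = (2 + (-27/4 + f²*h²/2))² = (-19/4 + f²*h²/2)²)
1/(47054 + K(-34, -31)) = 1/(47054 + (-19 + 2*(-31)²*(-34)²)²/16) = 1/(47054 + (-19 + 2*961*1156)²/16) = 1/(47054 + (-19 + 2221832)²/16) = 1/(47054 + (1/16)*2221813²) = 1/(47054 + (1/16)*4936453006969) = 1/(47054 + 4936453006969/16) = 1/(4936453759833/16) = 16/4936453759833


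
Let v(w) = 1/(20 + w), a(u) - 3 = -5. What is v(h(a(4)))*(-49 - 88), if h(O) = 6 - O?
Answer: -137/28 ≈ -4.8929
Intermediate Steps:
a(u) = -2 (a(u) = 3 - 5 = -2)
v(h(a(4)))*(-49 - 88) = (-49 - 88)/(20 + (6 - 1*(-2))) = -137/(20 + (6 + 2)) = -137/(20 + 8) = -137/28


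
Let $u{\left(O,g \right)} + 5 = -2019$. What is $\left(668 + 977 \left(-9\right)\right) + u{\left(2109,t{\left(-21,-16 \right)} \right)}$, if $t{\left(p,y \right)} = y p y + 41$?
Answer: $-10149$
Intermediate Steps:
$t{\left(p,y \right)} = 41 + p y^{2}$ ($t{\left(p,y \right)} = p y y + 41 = p y^{2} + 41 = 41 + p y^{2}$)
$u{\left(O,g \right)} = -2024$ ($u{\left(O,g \right)} = -5 - 2019 = -2024$)
$\left(668 + 977 \left(-9\right)\right) + u{\left(2109,t{\left(-21,-16 \right)} \right)} = \left(668 + 977 \left(-9\right)\right) - 2024 = \left(668 - 8793\right) - 2024 = -8125 - 2024 = -10149$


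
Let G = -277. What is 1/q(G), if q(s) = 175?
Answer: 1/175 ≈ 0.0057143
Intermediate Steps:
1/q(G) = 1/175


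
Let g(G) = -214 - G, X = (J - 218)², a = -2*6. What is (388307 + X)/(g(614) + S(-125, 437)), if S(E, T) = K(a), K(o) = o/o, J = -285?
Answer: -641316/827 ≈ -775.47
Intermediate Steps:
a = -12
K(o) = 1
X = 253009 (X = (-285 - 218)² = (-503)² = 253009)
S(E, T) = 1
(388307 + X)/(g(614) + S(-125, 437)) = (388307 + 253009)/((-214 - 1*614) + 1) = 641316/((-214 - 614) + 1) = 641316/(-828 + 1) = 641316/(-827) = 641316*(-1/827) = -641316/827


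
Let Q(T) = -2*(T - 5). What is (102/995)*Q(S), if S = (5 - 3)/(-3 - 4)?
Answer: 7548/6965 ≈ 1.0837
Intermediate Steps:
S = -2/7 (S = 2/(-7) = 2*(-⅐) = -2/7 ≈ -0.28571)
Q(T) = 10 - 2*T (Q(T) = -2*(-5 + T) = 10 - 2*T)
(102/995)*Q(S) = (102/995)*(10 - 2*(-2/7)) = (102*(1/995))*(10 + 4/7) = (102/995)*(74/7) = 7548/6965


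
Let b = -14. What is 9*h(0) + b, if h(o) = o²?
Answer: -14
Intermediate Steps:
9*h(0) + b = 9*0² - 14 = 9*0 - 14 = 0 - 14 = -14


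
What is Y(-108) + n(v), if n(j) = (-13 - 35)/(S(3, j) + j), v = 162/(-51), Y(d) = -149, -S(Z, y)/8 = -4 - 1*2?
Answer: -19059/127 ≈ -150.07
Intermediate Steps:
S(Z, y) = 48 (S(Z, y) = -8*(-4 - 1*2) = -8*(-4 - 2) = -8*(-6) = 48)
v = -54/17 (v = 162*(-1/51) = -54/17 ≈ -3.1765)
n(j) = -48/(48 + j) (n(j) = (-13 - 35)/(48 + j) = -48/(48 + j))
Y(-108) + n(v) = -149 - 48/(48 - 54/17) = -149 - 48/762/17 = -149 - 48*17/762 = -149 - 136/127 = -19059/127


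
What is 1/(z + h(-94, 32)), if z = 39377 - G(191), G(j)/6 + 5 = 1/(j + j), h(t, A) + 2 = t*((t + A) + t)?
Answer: 191/10327176 ≈ 1.8495e-5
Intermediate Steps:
h(t, A) = -2 + t*(A + 2*t) (h(t, A) = -2 + t*((t + A) + t) = -2 + t*((A + t) + t) = -2 + t*(A + 2*t))
G(j) = -30 + 3/j (G(j) = -30 + 6/(j + j) = -30 + 6/((2*j)) = -30 + 6*(1/(2*j)) = -30 + 3/j)
z = 7526734/191 (z = 39377 - (-30 + 3/191) = 39377 - 1*(-5727/191) = 39377 + 5727/191 = 7526734/191 ≈ 39407.)
1/(z + h(-94, 32)) = 1/(7526734/191 + (-2 + 2*(-94)**2 + 32*(-94))) = 1/(7526734/191 + (-2 + 2*8836 - 3008)) = 1/(7526734/191 + (-2 + 17672 - 3008)) = 1/(7526734/191 + 14662) = 1/(10327176/191) = 191/10327176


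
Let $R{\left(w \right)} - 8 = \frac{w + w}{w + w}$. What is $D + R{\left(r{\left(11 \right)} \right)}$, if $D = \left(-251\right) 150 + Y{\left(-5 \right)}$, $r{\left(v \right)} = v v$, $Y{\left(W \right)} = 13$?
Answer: $-37628$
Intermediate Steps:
$r{\left(v \right)} = v^{2}$
$R{\left(w \right)} = 9$ ($R{\left(w \right)} = 8 + \frac{w + w}{w + w} = 8 + \frac{2 w}{2 w} = 8 + 2 w \frac{1}{2 w} = 8 + 1 = 9$)
$D = -37637$ ($D = \left(-251\right) 150 + 13 = -37650 + 13 = -37637$)
$D + R{\left(r{\left(11 \right)} \right)} = -37637 + 9 = -37628$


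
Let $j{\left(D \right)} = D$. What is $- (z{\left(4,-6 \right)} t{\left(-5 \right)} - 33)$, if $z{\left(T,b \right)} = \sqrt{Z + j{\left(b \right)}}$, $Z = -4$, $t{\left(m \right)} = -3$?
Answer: $33 + 3 i \sqrt{10} \approx 33.0 + 9.4868 i$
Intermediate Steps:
$z{\left(T,b \right)} = \sqrt{-4 + b}$
$- (z{\left(4,-6 \right)} t{\left(-5 \right)} - 33) = - (\sqrt{-4 - 6} \left(-3\right) - 33) = - (\sqrt{-10} \left(-3\right) - 33) = - (i \sqrt{10} \left(-3\right) - 33) = - (- 3 i \sqrt{10} - 33) = - (-33 - 3 i \sqrt{10}) = 33 + 3 i \sqrt{10}$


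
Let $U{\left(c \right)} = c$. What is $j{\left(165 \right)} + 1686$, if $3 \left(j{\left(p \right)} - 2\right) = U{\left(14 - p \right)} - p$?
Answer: $\frac{4748}{3} \approx 1582.7$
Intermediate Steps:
$j{\left(p \right)} = \frac{20}{3} - \frac{2 p}{3}$ ($j{\left(p \right)} = 2 + \frac{\left(14 - p\right) - p}{3} = 2 + \frac{14 - 2 p}{3} = 2 - \left(- \frac{14}{3} + \frac{2 p}{3}\right) = \frac{20}{3} - \frac{2 p}{3}$)
$j{\left(165 \right)} + 1686 = \left(\frac{20}{3} - 110\right) + 1686 = - \frac{310}{3} + 1686 = \frac{4748}{3}$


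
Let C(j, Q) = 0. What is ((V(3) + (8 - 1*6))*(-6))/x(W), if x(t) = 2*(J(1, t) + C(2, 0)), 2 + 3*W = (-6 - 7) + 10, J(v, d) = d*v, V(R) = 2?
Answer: 36/5 ≈ 7.2000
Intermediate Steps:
W = -5/3 (W = -2/3 + ((-6 - 7) + 10)/3 = -2/3 + (-13 + 10)/3 = -2/3 + (1/3)*(-3) = -2/3 - 1 = -5/3 ≈ -1.6667)
x(t) = 2*t (x(t) = 2*(t*1 + 0) = 2*(t + 0) = 2*t)
((V(3) + (8 - 1*6))*(-6))/x(W) = ((2 + (8 - 1*6))*(-6))/((2*(-5/3))) = ((2 + (8 - 6))*(-6))/(-10/3) = ((2 + 2)*(-6))*(-3/10) = (4*(-6))*(-3/10) = -24*(-3/10) = 36/5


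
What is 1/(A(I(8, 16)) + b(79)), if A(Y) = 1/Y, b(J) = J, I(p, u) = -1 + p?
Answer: 7/554 ≈ 0.012635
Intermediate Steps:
1/(A(I(8, 16)) + b(79)) = 1/(1/(-1 + 8) + 79) = 1/(1/7 + 79) = 1/(⅐ + 79) = 1/(554/7) = 7/554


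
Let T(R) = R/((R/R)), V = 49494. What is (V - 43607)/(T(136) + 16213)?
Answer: 5887/16349 ≈ 0.36008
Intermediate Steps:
T(R) = R (T(R) = R/1 = R*1 = R)
(V - 43607)/(T(136) + 16213) = (49494 - 43607)/(136 + 16213) = 5887/16349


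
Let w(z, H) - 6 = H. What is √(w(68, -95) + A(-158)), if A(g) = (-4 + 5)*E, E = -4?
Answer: I*√93 ≈ 9.6436*I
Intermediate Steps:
A(g) = -4 (A(g) = (-4 + 5)*(-4) = 1*(-4) = -4)
w(z, H) = 6 + H
√(w(68, -95) + A(-158)) = √((6 - 95) - 4) = √(-89 - 4) = √(-93) = I*√93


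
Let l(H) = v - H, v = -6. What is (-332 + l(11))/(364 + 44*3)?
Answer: -349/496 ≈ -0.70363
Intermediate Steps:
l(H) = -6 - H
(-332 + l(11))/(364 + 44*3) = (-332 + (-6 - 1*11))/(364 + 44*3) = (-332 + (-6 - 11))/(364 + 132) = (-332 - 17)/496 = -349*1/496 = -349/496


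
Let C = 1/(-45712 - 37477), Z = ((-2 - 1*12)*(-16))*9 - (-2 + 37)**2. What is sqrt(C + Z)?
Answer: sqrt(5474044006122)/83189 ≈ 28.125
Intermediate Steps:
Z = 791 (Z = ((-2 - 12)*(-16))*9 - 1*35**2 = -14*(-16)*9 - 1*1225 = 224*9 - 1225 = 2016 - 1225 = 791)
C = -1/83189 (C = 1/(-83189) = -1/83189 ≈ -1.2021e-5)
sqrt(C + Z) = sqrt(-1/83189 + 791) = sqrt(65802498/83189) = sqrt(5474044006122)/83189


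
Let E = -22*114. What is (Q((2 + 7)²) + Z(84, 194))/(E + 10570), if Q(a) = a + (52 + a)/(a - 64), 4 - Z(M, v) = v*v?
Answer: -319117/68527 ≈ -4.6568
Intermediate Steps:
Z(M, v) = 4 - v² (Z(M, v) = 4 - v*v = 4 - v²)
E = -2508
Q(a) = a + (52 + a)/(-64 + a)
(Q((2 + 7)²) + Z(84, 194))/(E + 10570) = ((52 + ((2 + 7)²)² - 63*(2 + 7)²)/(-64 + (2 + 7)²) + (4 - 1*194²))/(-2508 + 10570) = ((52 + (9²)² - 63*9²)/(-64 + 9²) + (4 - 1*37636))/8062 = ((52 + 81² - 63*81)/(-64 + 81) + (4 - 37636))*(1/8062) = ((52 + 6561 - 5103)/17 - 37632)*(1/8062) = ((1/17)*1510 - 37632)*(1/8062) = (1510/17 - 37632)*(1/8062) = -638234/17*1/8062 = -319117/68527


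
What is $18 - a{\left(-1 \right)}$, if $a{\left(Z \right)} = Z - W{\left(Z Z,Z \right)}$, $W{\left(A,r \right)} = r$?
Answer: $18$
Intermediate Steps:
$a{\left(Z \right)} = 0$ ($a{\left(Z \right)} = Z - Z = 0$)
$18 - a{\left(-1 \right)} = 18 - 0 = 18 + 0 = 18$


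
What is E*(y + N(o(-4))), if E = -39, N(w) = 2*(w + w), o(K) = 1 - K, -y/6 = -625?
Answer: -147030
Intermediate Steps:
y = 3750 (y = -6*(-625) = 3750)
N(w) = 4*w (N(w) = 2*(2*w) = 4*w)
E*(y + N(o(-4))) = -39*(3750 + 4*(1 - 1*(-4))) = -39*(3750 + 4*(1 + 4)) = -39*(3750 + 4*5) = -39*(3750 + 20) = -39*3770 = -147030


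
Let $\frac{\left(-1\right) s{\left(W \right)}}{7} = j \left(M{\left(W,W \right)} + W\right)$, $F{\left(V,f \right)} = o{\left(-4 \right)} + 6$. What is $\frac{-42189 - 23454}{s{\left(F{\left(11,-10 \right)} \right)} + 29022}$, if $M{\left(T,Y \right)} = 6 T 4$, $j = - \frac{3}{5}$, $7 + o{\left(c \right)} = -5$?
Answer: $- \frac{21881}{9464} \approx -2.312$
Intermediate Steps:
$o{\left(c \right)} = -12$ ($o{\left(c \right)} = -7 - 5 = -12$)
$j = - \frac{3}{5}$ ($j = \left(-3\right) \frac{1}{5} = - \frac{3}{5} \approx -0.6$)
$M{\left(T,Y \right)} = 24 T$
$F{\left(V,f \right)} = -6$ ($F{\left(V,f \right)} = -12 + 6 = -6$)
$s{\left(W \right)} = 105 W$ ($s{\left(W \right)} = - 7 \left(- \frac{3 \left(24 W + W\right)}{5}\right) = - 7 \left(- \frac{3 \cdot 25 W}{5}\right) = - 7 \left(- 15 W\right) = 105 W$)
$\frac{-42189 - 23454}{s{\left(F{\left(11,-10 \right)} \right)} + 29022} = \frac{-42189 - 23454}{105 \left(-6\right) + 29022} = - \frac{65643}{-630 + 29022} = - \frac{65643}{28392} = \left(-65643\right) \frac{1}{28392} = - \frac{21881}{9464}$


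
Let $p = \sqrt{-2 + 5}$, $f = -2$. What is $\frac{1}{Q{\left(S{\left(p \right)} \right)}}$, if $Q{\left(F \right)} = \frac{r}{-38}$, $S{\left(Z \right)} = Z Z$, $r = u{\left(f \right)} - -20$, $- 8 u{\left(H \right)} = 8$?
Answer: $-2$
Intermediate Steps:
$u{\left(H \right)} = -1$ ($u{\left(H \right)} = \left(- \frac{1}{8}\right) 8 = -1$)
$r = 19$ ($r = -1 - -20 = -1 + 20 = 19$)
$p = \sqrt{3} \approx 1.732$
$S{\left(Z \right)} = Z^{2}$
$Q{\left(F \right)} = - \frac{1}{2}$ ($Q{\left(F \right)} = \frac{19}{-38} = 19 \left(- \frac{1}{38}\right) = - \frac{1}{2}$)
$\frac{1}{Q{\left(S{\left(p \right)} \right)}} = \frac{1}{- \frac{1}{2}} = -2$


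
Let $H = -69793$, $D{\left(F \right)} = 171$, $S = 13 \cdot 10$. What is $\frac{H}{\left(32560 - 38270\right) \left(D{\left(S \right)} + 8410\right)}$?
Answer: $\frac{69793}{48997510} \approx 0.0014244$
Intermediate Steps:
$S = 130$
$\frac{H}{\left(32560 - 38270\right) \left(D{\left(S \right)} + 8410\right)} = - \frac{69793}{\left(32560 - 38270\right) \left(171 + 8410\right)} = - \frac{69793}{\left(-5710\right) 8581} = - \frac{69793}{-48997510} = \left(-69793\right) \left(- \frac{1}{48997510}\right) = \frac{69793}{48997510}$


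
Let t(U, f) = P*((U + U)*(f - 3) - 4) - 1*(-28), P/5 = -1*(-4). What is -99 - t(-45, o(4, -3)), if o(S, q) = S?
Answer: 1753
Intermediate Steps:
P = 20 (P = 5*(-1*(-4)) = 5*4 = 20)
t(U, f) = -52 + 40*U*(-3 + f) (t(U, f) = 20*((U + U)*(f - 3) - 4) - 1*(-28) = 20*((2*U)*(-3 + f) - 4) + 28 = 20*(2*U*(-3 + f) - 4) + 28 = 20*(-4 + 2*U*(-3 + f)) + 28 = (-80 + 40*U*(-3 + f)) + 28 = -52 + 40*U*(-3 + f))
-99 - t(-45, o(4, -3)) = -99 - (-52 - 120*(-45) + 40*(-45)*4) = -99 - (-52 + 5400 - 7200) = -99 - 1*(-1852) = -99 + 1852 = 1753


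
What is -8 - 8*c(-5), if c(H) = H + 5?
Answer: -8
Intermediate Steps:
c(H) = 5 + H
-8 - 8*c(-5) = -8 - 8*(5 - 5) = -8 - 8*0 = -8 + 0 = -8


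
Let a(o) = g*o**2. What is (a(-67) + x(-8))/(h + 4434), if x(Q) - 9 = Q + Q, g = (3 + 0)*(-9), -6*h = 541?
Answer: -727260/26063 ≈ -27.904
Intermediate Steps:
h = -541/6 (h = -1/6*541 = -541/6 ≈ -90.167)
g = -27 (g = 3*(-9) = -27)
x(Q) = 9 + 2*Q (x(Q) = 9 + (Q + Q) = 9 + 2*Q)
a(o) = -27*o**2
(a(-67) + x(-8))/(h + 4434) = (-27*(-67)**2 + (9 + 2*(-8)))/(-541/6 + 4434) = (-27*4489 + (9 - 16))/(26063/6) = (-121203 - 7)*(6/26063) = -121210*6/26063 = -727260/26063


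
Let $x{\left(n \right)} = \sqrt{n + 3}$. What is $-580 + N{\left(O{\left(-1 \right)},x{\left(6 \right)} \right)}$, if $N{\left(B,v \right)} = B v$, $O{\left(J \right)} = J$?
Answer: $-583$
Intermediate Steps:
$x{\left(n \right)} = \sqrt{3 + n}$
$-580 + N{\left(O{\left(-1 \right)},x{\left(6 \right)} \right)} = -580 - \sqrt{3 + 6} = -580 - \sqrt{9} = -580 - 3 = -583$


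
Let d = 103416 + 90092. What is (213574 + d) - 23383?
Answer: 383699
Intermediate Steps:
d = 193508
(213574 + d) - 23383 = (213574 + 193508) - 23383 = 407082 - 23383 = 383699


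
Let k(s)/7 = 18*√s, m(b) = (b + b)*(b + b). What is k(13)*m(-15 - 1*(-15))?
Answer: 0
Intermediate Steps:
m(b) = 4*b² (m(b) = (2*b)*(2*b) = 4*b²)
k(s) = 126*√s (k(s) = 7*(18*√s) = 126*√s)
k(13)*m(-15 - 1*(-15)) = (126*√13)*(4*(-15 - 1*(-15))²) = (126*√13)*(4*(-15 + 15)²) = (126*√13)*(4*0²) = (126*√13)*(4*0) = (126*√13)*0 = 0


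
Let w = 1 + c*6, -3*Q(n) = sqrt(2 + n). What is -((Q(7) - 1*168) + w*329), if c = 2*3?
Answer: -12004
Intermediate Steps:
Q(n) = -sqrt(2 + n)/3
c = 6
w = 37 (w = 1 + 6*6 = 1 + 36 = 37)
-((Q(7) - 1*168) + w*329) = -((-sqrt(2 + 7)/3 - 1*168) + 37*329) = -((-sqrt(9)/3 - 168) + 12173) = -((-1/3*3 - 168) + 12173) = -((-1 - 168) + 12173) = -(-169 + 12173) = -1*12004 = -12004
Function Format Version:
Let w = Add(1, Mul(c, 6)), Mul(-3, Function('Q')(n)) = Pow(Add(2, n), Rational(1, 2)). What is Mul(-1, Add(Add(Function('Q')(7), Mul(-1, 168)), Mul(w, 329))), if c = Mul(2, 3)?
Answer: -12004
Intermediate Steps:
Function('Q')(n) = Mul(Rational(-1, 3), Pow(Add(2, n), Rational(1, 2)))
c = 6
w = 37 (w = Add(1, Mul(6, 6)) = Add(1, 36) = 37)
Mul(-1, Add(Add(Function('Q')(7), Mul(-1, 168)), Mul(w, 329))) = Mul(-1, Add(Add(Mul(Rational(-1, 3), Pow(Add(2, 7), Rational(1, 2))), Mul(-1, 168)), Mul(37, 329))) = Mul(-1, Add(Add(Mul(Rational(-1, 3), Pow(9, Rational(1, 2))), -168), 12173)) = Mul(-1, Add(Add(Mul(Rational(-1, 3), 3), -168), 12173)) = Mul(-1, Add(Add(-1, -168), 12173)) = Mul(-1, Add(-169, 12173)) = Mul(-1, 12004) = -12004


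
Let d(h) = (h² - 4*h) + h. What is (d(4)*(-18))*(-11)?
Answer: 792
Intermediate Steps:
d(h) = h² - 3*h
(d(4)*(-18))*(-11) = ((4*(-3 + 4))*(-18))*(-11) = ((4*1)*(-18))*(-11) = (4*(-18))*(-11) = -72*(-11) = 792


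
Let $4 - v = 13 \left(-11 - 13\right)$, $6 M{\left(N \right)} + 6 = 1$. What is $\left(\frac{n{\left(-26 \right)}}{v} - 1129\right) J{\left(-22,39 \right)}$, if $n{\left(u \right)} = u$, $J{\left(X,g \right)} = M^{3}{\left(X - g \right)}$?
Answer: $\frac{7433125}{11376} \approx 653.4$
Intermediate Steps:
$M{\left(N \right)} = - \frac{5}{6}$ ($M{\left(N \right)} = -1 + \frac{1}{6} \cdot 1 = -1 + \frac{1}{6} = - \frac{5}{6}$)
$J{\left(X,g \right)} = - \frac{125}{216}$ ($J{\left(X,g \right)} = \left(- \frac{5}{6}\right)^{3} = - \frac{125}{216}$)
$v = 316$ ($v = 4 - 13 \left(-11 - 13\right) = 4 - 13 \left(-24\right) = 4 - -312 = 4 + 312 = 316$)
$\left(\frac{n{\left(-26 \right)}}{v} - 1129\right) J{\left(-22,39 \right)} = \left(- \frac{26}{316} - 1129\right) \left(- \frac{125}{216}\right) = \left(\left(-26\right) \frac{1}{316} - 1129\right) \left(- \frac{125}{216}\right) = \left(- \frac{13}{158} - 1129\right) \left(- \frac{125}{216}\right) = \left(- \frac{178395}{158}\right) \left(- \frac{125}{216}\right) = \frac{7433125}{11376}$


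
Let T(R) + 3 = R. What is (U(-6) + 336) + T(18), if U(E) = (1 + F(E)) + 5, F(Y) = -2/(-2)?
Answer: 358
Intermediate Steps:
T(R) = -3 + R
F(Y) = 1 (F(Y) = -2*(-½) = 1)
U(E) = 7 (U(E) = (1 + 1) + 5 = 2 + 5 = 7)
(U(-6) + 336) + T(18) = (7 + 336) + (-3 + 18) = 343 + 15 = 358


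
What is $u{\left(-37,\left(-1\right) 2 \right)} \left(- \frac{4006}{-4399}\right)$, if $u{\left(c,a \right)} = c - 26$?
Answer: $- \frac{252378}{4399} \approx -57.372$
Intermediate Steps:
$u{\left(c,a \right)} = -26 + c$
$u{\left(-37,\left(-1\right) 2 \right)} \left(- \frac{4006}{-4399}\right) = \left(-26 - 37\right) \left(- \frac{4006}{-4399}\right) = - 63 \left(\left(-4006\right) \left(- \frac{1}{4399}\right)\right) = \left(-63\right) \frac{4006}{4399} = - \frac{252378}{4399}$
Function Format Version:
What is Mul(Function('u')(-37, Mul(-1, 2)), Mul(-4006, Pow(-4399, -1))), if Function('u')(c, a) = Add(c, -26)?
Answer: Rational(-252378, 4399) ≈ -57.372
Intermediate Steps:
Function('u')(c, a) = Add(-26, c)
Mul(Function('u')(-37, Mul(-1, 2)), Mul(-4006, Pow(-4399, -1))) = Mul(Add(-26, -37), Mul(-4006, Pow(-4399, -1))) = Mul(-63, Mul(-4006, Rational(-1, 4399))) = Mul(-63, Rational(4006, 4399)) = Rational(-252378, 4399)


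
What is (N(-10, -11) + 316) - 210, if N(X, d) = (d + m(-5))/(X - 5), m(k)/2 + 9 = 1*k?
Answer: 543/5 ≈ 108.60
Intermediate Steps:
m(k) = -18 + 2*k (m(k) = -18 + 2*(1*k) = -18 + 2*k)
N(X, d) = (-28 + d)/(-5 + X) (N(X, d) = (d + (-18 + 2*(-5)))/(X - 5) = (d + (-18 - 10))/(-5 + X) = (d - 28)/(-5 + X) = (-28 + d)/(-5 + X))
(N(-10, -11) + 316) - 210 = ((-28 - 11)/(-5 - 10) + 316) - 210 = (-39/(-15) + 316) - 210 = (-1/15*(-39) + 316) - 210 = (13/5 + 316) - 210 = 1593/5 - 210 = 543/5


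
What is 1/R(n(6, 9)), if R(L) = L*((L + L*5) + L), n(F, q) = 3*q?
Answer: 1/5103 ≈ 0.00019596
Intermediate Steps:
R(L) = 7*L**2 (R(L) = L*((L + 5*L) + L) = L*(6*L + L) = L*(7*L) = 7*L**2)
1/R(n(6, 9)) = 1/(7*(3*9)**2) = 1/(7*27**2) = 1/(7*729) = 1/5103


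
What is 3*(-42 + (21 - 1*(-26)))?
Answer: 15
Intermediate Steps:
3*(-42 + (21 - 1*(-26))) = 3*(-42 + (21 + 26)) = 3*(-42 + 47) = 3*5 = 15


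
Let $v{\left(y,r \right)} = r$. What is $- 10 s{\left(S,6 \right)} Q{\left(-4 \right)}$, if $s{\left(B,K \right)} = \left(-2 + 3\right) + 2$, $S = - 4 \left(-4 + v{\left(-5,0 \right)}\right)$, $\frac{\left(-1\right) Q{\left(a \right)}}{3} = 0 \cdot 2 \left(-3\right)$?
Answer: $0$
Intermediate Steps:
$Q{\left(a \right)} = 0$ ($Q{\left(a \right)} = - 3 \cdot 0 \cdot 2 \left(-3\right) = - 3 \cdot 0 \left(-3\right) = \left(-3\right) 0 = 0$)
$S = 16$ ($S = - 4 \left(-4 + 0\right) = \left(-4\right) \left(-4\right) = 16$)
$s{\left(B,K \right)} = 3$ ($s{\left(B,K \right)} = 1 + 2 = 3$)
$- 10 s{\left(S,6 \right)} Q{\left(-4 \right)} = \left(-10\right) 3 \cdot 0 = \left(-30\right) 0 = 0$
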